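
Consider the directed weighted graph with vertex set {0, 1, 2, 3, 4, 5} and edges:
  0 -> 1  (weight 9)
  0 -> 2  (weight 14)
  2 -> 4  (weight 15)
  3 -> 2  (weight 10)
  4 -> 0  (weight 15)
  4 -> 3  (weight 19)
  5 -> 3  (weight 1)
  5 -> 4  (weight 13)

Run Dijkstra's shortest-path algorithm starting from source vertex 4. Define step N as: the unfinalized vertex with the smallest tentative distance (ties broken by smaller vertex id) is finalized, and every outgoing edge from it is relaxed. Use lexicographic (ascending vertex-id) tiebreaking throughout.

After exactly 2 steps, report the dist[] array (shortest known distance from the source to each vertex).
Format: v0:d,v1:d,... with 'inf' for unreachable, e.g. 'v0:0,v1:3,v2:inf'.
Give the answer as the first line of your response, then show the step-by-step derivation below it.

v0:15,v1:24,v2:29,v3:19,v4:0,v5:inf

step 1: dist = v0:15,v1:inf,v2:inf,v3:19,v4:0,v5:inf
step 2: dist = v0:15,v1:24,v2:29,v3:19,v4:0,v5:inf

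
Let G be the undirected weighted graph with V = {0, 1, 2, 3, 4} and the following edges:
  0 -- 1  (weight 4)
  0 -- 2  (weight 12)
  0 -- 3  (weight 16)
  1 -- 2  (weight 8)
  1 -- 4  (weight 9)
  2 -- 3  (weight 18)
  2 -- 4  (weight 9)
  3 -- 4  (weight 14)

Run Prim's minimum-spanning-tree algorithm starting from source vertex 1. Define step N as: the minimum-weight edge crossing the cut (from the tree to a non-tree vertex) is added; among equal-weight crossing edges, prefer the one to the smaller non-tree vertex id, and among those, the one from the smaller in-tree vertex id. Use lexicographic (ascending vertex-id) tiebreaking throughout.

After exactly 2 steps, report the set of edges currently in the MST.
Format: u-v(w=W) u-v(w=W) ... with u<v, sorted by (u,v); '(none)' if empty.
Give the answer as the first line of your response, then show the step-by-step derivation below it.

0-1(w=4) 1-2(w=8)

step 1: add edge 0-1 (w=4); MST = {0-1(w=4)}
step 2: add edge 1-2 (w=8); MST = {0-1(w=4) 1-2(w=8)}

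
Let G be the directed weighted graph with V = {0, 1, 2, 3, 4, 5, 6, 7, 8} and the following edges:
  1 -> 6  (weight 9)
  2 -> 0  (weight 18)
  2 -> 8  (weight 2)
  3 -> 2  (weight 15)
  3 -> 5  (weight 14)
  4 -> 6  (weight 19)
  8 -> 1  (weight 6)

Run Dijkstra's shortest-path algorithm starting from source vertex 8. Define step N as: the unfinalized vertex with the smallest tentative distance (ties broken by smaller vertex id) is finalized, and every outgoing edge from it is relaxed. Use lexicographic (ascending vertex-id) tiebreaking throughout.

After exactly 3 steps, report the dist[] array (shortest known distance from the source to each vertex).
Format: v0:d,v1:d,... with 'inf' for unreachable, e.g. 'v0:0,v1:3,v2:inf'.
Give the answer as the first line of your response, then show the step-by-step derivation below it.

v0:inf,v1:6,v2:inf,v3:inf,v4:inf,v5:inf,v6:15,v7:inf,v8:0

step 1: dist = v0:inf,v1:6,v2:inf,v3:inf,v4:inf,v5:inf,v6:inf,v7:inf,v8:0
step 2: dist = v0:inf,v1:6,v2:inf,v3:inf,v4:inf,v5:inf,v6:15,v7:inf,v8:0
step 3: dist = v0:inf,v1:6,v2:inf,v3:inf,v4:inf,v5:inf,v6:15,v7:inf,v8:0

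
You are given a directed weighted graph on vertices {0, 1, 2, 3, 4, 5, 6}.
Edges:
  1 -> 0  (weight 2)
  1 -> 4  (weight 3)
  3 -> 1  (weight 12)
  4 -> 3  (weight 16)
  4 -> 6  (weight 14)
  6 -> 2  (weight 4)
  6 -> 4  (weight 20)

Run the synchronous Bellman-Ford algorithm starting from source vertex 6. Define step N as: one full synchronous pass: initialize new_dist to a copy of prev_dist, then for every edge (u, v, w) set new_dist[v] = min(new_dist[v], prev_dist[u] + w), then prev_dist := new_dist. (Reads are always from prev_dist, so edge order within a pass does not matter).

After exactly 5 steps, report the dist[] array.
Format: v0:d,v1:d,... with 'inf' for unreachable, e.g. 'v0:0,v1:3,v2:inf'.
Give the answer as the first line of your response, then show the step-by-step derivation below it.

v0:50,v1:48,v2:4,v3:36,v4:20,v5:inf,v6:0

step 1: dist = v0:inf,v1:inf,v2:4,v3:inf,v4:20,v5:inf,v6:0
step 2: dist = v0:inf,v1:inf,v2:4,v3:36,v4:20,v5:inf,v6:0
step 3: dist = v0:inf,v1:48,v2:4,v3:36,v4:20,v5:inf,v6:0
step 4: dist = v0:50,v1:48,v2:4,v3:36,v4:20,v5:inf,v6:0
step 5: dist = v0:50,v1:48,v2:4,v3:36,v4:20,v5:inf,v6:0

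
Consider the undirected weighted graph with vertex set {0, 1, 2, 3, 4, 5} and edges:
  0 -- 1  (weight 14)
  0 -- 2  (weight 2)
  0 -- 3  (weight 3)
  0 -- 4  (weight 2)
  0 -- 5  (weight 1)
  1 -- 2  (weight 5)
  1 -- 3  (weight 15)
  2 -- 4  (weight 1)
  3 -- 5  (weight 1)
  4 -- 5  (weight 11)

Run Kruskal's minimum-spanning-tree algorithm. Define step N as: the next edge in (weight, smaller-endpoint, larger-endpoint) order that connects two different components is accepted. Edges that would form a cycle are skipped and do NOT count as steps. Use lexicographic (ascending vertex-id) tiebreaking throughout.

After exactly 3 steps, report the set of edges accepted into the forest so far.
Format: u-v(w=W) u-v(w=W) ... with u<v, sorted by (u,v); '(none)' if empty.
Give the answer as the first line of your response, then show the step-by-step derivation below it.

0-5(w=1) 2-4(w=1) 3-5(w=1)

step 1: add edge 0-5 (w=1); MST = {0-5(w=1)}
step 2: add edge 2-4 (w=1); MST = {0-5(w=1) 2-4(w=1)}
step 3: add edge 3-5 (w=1); MST = {0-5(w=1) 2-4(w=1) 3-5(w=1)}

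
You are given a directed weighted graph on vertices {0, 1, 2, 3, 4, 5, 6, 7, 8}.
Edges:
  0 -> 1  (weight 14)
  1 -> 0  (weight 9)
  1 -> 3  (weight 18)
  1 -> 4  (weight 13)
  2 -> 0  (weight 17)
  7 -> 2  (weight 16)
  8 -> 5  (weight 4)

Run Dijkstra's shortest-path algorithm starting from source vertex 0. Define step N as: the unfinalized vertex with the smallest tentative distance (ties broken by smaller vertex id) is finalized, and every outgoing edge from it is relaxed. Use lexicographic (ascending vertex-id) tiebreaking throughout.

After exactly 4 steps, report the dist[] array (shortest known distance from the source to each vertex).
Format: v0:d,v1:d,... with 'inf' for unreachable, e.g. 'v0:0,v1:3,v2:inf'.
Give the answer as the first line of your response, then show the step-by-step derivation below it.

v0:0,v1:14,v2:inf,v3:32,v4:27,v5:inf,v6:inf,v7:inf,v8:inf

step 1: dist = v0:0,v1:14,v2:inf,v3:inf,v4:inf,v5:inf,v6:inf,v7:inf,v8:inf
step 2: dist = v0:0,v1:14,v2:inf,v3:32,v4:27,v5:inf,v6:inf,v7:inf,v8:inf
step 3: dist = v0:0,v1:14,v2:inf,v3:32,v4:27,v5:inf,v6:inf,v7:inf,v8:inf
step 4: dist = v0:0,v1:14,v2:inf,v3:32,v4:27,v5:inf,v6:inf,v7:inf,v8:inf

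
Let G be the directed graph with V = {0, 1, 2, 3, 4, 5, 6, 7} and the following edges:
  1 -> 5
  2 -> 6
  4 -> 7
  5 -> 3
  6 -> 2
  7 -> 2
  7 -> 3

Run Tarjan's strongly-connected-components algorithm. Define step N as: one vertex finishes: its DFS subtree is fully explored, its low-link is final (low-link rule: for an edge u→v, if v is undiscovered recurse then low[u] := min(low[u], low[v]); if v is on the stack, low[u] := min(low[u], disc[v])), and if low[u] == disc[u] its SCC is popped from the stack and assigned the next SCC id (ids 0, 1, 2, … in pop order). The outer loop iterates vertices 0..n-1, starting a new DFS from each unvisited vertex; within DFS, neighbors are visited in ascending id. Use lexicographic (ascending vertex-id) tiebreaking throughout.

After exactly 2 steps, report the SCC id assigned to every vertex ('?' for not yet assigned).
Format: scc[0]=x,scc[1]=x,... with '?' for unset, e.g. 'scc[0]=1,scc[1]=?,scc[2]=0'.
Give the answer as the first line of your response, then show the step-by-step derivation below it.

scc[0]=0,scc[1]=?,scc[2]=?,scc[3]=1,scc[4]=?,scc[5]=?,scc[6]=?,scc[7]=?

step 1: low=(low[0]=0,low[1]=?,low[2]=?,low[3]=?,low[4]=?,low[5]=?,low[6]=?,low[7]=?); scc=(scc[0]=0,scc[1]=?,scc[2]=?,scc[3]=?,scc[4]=?,scc[5]=?,scc[6]=?,scc[7]=?)
step 2: low=(low[0]=0,low[1]=1,low[2]=?,low[3]=3,low[4]=?,low[5]=2,low[6]=?,low[7]=?); scc=(scc[0]=0,scc[1]=?,scc[2]=?,scc[3]=1,scc[4]=?,scc[5]=?,scc[6]=?,scc[7]=?)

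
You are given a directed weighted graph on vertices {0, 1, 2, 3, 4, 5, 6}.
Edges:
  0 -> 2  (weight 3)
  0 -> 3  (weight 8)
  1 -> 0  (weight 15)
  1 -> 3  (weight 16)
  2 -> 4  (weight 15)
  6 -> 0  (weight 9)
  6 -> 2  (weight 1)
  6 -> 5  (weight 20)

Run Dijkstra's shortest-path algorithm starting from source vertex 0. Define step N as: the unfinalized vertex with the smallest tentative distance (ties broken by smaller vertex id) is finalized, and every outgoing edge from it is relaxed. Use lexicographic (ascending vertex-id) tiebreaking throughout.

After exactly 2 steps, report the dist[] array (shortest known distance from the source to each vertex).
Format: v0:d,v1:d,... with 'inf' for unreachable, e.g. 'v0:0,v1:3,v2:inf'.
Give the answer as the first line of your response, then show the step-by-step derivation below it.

v0:0,v1:inf,v2:3,v3:8,v4:18,v5:inf,v6:inf

step 1: dist = v0:0,v1:inf,v2:3,v3:8,v4:inf,v5:inf,v6:inf
step 2: dist = v0:0,v1:inf,v2:3,v3:8,v4:18,v5:inf,v6:inf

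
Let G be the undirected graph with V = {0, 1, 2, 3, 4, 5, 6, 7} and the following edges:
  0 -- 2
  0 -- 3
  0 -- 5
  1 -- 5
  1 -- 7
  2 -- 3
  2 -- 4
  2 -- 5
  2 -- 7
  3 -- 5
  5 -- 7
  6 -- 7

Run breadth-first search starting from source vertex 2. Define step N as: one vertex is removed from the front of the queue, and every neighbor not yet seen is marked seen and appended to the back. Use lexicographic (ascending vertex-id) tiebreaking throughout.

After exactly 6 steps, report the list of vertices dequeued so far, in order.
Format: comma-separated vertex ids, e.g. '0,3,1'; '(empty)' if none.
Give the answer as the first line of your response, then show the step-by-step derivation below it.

2,0,3,4,5,7

step 1: dequeue 2; queue=[0,3,4,5,7]; order=2
step 2: dequeue 0; queue=[3,4,5,7]; order=2,0
step 3: dequeue 3; queue=[4,5,7]; order=2,0,3
step 4: dequeue 4; queue=[5,7]; order=2,0,3,4
step 5: dequeue 5; queue=[7,1]; order=2,0,3,4,5
step 6: dequeue 7; queue=[1,6]; order=2,0,3,4,5,7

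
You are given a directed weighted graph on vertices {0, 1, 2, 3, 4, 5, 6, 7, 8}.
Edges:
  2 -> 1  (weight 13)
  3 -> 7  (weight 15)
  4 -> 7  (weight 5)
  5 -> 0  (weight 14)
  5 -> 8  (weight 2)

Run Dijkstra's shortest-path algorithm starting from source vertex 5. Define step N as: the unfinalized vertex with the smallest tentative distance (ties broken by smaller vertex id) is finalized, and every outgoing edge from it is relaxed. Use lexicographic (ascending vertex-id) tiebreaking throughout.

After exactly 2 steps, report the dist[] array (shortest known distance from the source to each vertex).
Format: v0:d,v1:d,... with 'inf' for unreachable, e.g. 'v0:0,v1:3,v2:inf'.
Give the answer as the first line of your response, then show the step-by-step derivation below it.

v0:14,v1:inf,v2:inf,v3:inf,v4:inf,v5:0,v6:inf,v7:inf,v8:2

step 1: dist = v0:14,v1:inf,v2:inf,v3:inf,v4:inf,v5:0,v6:inf,v7:inf,v8:2
step 2: dist = v0:14,v1:inf,v2:inf,v3:inf,v4:inf,v5:0,v6:inf,v7:inf,v8:2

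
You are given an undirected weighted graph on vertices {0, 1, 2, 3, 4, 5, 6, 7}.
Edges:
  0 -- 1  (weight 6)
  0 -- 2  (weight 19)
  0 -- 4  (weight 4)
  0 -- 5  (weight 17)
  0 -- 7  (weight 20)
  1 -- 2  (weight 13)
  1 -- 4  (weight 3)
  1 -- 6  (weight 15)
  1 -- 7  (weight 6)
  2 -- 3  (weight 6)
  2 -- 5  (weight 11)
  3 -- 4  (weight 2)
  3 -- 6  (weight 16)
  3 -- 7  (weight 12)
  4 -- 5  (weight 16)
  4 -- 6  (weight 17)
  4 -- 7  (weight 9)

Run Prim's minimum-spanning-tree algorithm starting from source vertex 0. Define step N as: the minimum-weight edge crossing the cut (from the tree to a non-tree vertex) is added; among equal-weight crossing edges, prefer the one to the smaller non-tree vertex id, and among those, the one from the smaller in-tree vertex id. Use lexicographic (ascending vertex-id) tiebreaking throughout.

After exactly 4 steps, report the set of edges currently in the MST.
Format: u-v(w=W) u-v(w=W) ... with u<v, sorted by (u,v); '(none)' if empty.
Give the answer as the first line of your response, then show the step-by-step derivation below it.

0-4(w=4) 1-4(w=3) 2-3(w=6) 3-4(w=2)

step 1: add edge 0-4 (w=4); MST = {0-4(w=4)}
step 2: add edge 3-4 (w=2); MST = {0-4(w=4) 3-4(w=2)}
step 3: add edge 1-4 (w=3); MST = {0-4(w=4) 1-4(w=3) 3-4(w=2)}
step 4: add edge 2-3 (w=6); MST = {0-4(w=4) 1-4(w=3) 2-3(w=6) 3-4(w=2)}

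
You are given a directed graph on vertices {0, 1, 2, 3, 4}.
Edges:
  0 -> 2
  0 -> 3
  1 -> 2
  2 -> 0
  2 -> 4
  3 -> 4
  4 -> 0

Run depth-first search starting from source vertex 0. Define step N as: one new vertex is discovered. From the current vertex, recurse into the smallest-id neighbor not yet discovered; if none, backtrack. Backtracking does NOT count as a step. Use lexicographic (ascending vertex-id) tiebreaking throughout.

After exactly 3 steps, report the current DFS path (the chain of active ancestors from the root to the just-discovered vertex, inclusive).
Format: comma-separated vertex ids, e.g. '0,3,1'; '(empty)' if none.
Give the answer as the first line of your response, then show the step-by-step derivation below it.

0,2,4

step 1: discover 0; path=0; order=0
step 2: discover 2; path=0>2; order=0,2
step 3: discover 4; path=0>2>4; order=0,2,4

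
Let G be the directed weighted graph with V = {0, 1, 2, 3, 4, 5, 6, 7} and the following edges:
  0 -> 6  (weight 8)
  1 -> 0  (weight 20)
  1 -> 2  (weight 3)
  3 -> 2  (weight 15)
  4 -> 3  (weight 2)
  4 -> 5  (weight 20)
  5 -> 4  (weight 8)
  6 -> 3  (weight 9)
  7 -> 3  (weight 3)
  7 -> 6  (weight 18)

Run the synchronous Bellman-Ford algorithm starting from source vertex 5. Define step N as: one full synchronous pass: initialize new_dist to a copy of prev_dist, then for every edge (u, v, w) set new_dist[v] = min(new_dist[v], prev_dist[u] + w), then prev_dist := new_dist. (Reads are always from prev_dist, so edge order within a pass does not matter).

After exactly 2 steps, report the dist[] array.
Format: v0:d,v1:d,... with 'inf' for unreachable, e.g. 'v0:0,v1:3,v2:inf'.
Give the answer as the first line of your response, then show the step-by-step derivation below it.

v0:inf,v1:inf,v2:inf,v3:10,v4:8,v5:0,v6:inf,v7:inf

step 1: dist = v0:inf,v1:inf,v2:inf,v3:inf,v4:8,v5:0,v6:inf,v7:inf
step 2: dist = v0:inf,v1:inf,v2:inf,v3:10,v4:8,v5:0,v6:inf,v7:inf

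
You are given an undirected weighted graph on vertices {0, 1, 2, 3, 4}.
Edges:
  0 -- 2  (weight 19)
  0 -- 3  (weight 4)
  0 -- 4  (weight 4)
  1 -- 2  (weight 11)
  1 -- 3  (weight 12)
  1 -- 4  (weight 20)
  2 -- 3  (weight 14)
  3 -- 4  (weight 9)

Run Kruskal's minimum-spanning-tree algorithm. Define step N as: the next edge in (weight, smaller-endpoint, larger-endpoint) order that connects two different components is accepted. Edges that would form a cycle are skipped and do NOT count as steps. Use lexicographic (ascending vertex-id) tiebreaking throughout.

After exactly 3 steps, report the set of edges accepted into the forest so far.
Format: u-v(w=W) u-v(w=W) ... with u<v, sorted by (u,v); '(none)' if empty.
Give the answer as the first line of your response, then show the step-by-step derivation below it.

0-3(w=4) 0-4(w=4) 1-2(w=11)

step 1: add edge 0-3 (w=4); MST = {0-3(w=4)}
step 2: add edge 0-4 (w=4); MST = {0-3(w=4) 0-4(w=4)}
step 3: add edge 1-2 (w=11); MST = {0-3(w=4) 0-4(w=4) 1-2(w=11)}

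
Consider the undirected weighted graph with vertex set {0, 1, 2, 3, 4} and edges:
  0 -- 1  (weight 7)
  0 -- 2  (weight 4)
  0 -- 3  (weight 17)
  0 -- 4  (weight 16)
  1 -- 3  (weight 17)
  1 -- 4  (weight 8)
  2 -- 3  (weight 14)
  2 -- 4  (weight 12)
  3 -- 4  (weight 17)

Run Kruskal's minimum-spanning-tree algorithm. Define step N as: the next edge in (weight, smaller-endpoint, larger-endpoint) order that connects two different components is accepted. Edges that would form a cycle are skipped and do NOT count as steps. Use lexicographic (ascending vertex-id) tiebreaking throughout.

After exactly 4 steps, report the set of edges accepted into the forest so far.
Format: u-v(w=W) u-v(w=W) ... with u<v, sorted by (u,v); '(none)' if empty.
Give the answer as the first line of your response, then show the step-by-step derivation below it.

0-1(w=7) 0-2(w=4) 1-4(w=8) 2-3(w=14)

step 1: add edge 0-2 (w=4); MST = {0-2(w=4)}
step 2: add edge 0-1 (w=7); MST = {0-1(w=7) 0-2(w=4)}
step 3: add edge 1-4 (w=8); MST = {0-1(w=7) 0-2(w=4) 1-4(w=8)}
step 4: add edge 2-3 (w=14); MST = {0-1(w=7) 0-2(w=4) 1-4(w=8) 2-3(w=14)}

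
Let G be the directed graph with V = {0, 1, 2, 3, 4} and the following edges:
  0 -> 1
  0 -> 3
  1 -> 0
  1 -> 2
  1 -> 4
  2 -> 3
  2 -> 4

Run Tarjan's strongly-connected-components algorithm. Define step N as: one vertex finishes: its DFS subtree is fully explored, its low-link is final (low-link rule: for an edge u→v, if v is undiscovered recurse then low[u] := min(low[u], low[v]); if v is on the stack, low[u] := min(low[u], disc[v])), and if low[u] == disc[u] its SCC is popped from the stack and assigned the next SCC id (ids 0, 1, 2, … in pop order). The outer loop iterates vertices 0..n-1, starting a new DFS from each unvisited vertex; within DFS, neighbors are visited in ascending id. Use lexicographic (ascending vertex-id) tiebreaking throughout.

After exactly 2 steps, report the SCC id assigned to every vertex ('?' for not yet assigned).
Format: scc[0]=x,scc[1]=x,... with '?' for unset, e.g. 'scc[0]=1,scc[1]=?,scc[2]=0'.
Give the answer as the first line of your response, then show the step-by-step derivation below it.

scc[0]=?,scc[1]=?,scc[2]=?,scc[3]=0,scc[4]=1

step 1: low=(low[0]=0,low[1]=0,low[2]=2,low[3]=3,low[4]=?); scc=(scc[0]=?,scc[1]=?,scc[2]=?,scc[3]=0,scc[4]=?)
step 2: low=(low[0]=0,low[1]=0,low[2]=2,low[3]=3,low[4]=4); scc=(scc[0]=?,scc[1]=?,scc[2]=?,scc[3]=0,scc[4]=1)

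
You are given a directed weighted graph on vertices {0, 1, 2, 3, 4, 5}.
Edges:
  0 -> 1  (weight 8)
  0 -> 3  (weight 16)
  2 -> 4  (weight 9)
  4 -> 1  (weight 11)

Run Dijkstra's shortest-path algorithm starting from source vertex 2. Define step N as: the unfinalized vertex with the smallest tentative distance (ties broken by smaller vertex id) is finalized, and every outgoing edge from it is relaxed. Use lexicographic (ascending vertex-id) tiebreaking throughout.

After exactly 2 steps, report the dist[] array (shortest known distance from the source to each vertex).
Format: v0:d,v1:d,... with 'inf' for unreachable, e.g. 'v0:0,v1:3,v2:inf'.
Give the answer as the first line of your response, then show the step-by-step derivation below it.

v0:inf,v1:20,v2:0,v3:inf,v4:9,v5:inf

step 1: dist = v0:inf,v1:inf,v2:0,v3:inf,v4:9,v5:inf
step 2: dist = v0:inf,v1:20,v2:0,v3:inf,v4:9,v5:inf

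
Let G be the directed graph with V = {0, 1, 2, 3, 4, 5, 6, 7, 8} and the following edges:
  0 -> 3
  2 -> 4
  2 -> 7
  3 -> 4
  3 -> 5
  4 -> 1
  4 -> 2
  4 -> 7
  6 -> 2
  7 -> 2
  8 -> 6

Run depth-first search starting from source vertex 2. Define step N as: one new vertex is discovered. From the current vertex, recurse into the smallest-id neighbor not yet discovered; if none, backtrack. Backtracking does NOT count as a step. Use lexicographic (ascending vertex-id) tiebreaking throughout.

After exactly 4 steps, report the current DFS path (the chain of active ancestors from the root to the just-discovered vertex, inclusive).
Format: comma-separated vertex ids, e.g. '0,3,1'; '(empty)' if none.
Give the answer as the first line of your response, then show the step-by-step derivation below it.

2,4,7

step 1: discover 2; path=2; order=2
step 2: discover 4; path=2>4; order=2,4
step 3: discover 1; path=2>4>1; order=2,4,1
step 4: discover 7; path=2>4>7; order=2,4,1,7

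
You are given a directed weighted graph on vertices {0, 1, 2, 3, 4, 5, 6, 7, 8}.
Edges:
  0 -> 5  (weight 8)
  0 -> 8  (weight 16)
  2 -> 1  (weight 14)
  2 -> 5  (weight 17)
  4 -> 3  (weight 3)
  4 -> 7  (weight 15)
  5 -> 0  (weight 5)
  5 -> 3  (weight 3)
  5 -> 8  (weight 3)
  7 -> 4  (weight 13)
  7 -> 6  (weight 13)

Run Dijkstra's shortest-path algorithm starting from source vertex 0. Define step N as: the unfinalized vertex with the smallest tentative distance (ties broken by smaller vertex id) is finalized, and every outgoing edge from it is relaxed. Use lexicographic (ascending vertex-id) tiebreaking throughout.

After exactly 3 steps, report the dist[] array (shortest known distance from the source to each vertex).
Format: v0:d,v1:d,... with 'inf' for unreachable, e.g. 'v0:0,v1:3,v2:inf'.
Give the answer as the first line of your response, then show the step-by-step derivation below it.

v0:0,v1:inf,v2:inf,v3:11,v4:inf,v5:8,v6:inf,v7:inf,v8:11

step 1: dist = v0:0,v1:inf,v2:inf,v3:inf,v4:inf,v5:8,v6:inf,v7:inf,v8:16
step 2: dist = v0:0,v1:inf,v2:inf,v3:11,v4:inf,v5:8,v6:inf,v7:inf,v8:11
step 3: dist = v0:0,v1:inf,v2:inf,v3:11,v4:inf,v5:8,v6:inf,v7:inf,v8:11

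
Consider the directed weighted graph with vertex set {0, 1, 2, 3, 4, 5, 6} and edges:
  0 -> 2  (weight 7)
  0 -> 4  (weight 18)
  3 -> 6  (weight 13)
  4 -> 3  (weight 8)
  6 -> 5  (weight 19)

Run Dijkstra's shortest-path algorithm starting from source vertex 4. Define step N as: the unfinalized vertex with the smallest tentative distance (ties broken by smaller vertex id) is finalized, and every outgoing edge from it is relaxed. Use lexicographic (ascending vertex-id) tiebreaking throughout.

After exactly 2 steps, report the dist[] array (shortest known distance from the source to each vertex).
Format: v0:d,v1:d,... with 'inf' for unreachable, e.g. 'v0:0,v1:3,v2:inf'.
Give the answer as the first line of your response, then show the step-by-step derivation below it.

v0:inf,v1:inf,v2:inf,v3:8,v4:0,v5:inf,v6:21

step 1: dist = v0:inf,v1:inf,v2:inf,v3:8,v4:0,v5:inf,v6:inf
step 2: dist = v0:inf,v1:inf,v2:inf,v3:8,v4:0,v5:inf,v6:21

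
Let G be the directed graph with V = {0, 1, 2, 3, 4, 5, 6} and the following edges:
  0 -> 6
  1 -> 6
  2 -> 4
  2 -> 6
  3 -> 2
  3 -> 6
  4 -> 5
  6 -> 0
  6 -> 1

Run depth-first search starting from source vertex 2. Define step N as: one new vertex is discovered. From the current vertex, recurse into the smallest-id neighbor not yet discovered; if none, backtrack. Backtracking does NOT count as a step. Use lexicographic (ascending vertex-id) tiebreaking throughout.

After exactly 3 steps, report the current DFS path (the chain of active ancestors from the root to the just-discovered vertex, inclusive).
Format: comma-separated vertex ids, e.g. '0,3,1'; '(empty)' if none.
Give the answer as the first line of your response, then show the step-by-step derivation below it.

2,4,5

step 1: discover 2; path=2; order=2
step 2: discover 4; path=2>4; order=2,4
step 3: discover 5; path=2>4>5; order=2,4,5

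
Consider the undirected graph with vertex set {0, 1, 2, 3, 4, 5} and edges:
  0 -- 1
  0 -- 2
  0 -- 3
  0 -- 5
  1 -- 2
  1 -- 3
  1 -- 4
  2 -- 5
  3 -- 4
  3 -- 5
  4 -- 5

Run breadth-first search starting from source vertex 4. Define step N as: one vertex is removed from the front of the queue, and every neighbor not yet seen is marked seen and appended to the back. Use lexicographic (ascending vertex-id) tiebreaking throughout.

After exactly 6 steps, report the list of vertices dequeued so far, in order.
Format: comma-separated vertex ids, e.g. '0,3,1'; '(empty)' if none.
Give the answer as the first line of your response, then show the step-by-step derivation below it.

4,1,3,5,0,2

step 1: dequeue 4; queue=[1,3,5]; order=4
step 2: dequeue 1; queue=[3,5,0,2]; order=4,1
step 3: dequeue 3; queue=[5,0,2]; order=4,1,3
step 4: dequeue 5; queue=[0,2]; order=4,1,3,5
step 5: dequeue 0; queue=[2]; order=4,1,3,5,0
step 6: dequeue 2; queue=[(empty)]; order=4,1,3,5,0,2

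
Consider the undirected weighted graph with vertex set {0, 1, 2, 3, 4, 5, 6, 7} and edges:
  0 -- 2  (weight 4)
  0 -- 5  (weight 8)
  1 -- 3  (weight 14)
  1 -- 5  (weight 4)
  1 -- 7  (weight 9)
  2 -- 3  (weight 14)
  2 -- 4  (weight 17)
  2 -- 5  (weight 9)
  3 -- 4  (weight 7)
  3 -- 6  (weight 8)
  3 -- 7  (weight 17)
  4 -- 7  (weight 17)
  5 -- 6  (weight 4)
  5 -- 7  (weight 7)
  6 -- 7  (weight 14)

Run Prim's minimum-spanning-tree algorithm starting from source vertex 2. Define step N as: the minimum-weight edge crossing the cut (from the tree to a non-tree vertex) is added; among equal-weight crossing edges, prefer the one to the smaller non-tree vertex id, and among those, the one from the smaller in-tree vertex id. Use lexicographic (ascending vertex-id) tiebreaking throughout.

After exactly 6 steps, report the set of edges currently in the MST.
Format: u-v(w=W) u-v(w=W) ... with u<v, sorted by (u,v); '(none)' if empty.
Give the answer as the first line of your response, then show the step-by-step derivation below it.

0-2(w=4) 0-5(w=8) 1-5(w=4) 3-6(w=8) 5-6(w=4) 5-7(w=7)

step 1: add edge 0-2 (w=4); MST = {0-2(w=4)}
step 2: add edge 0-5 (w=8); MST = {0-2(w=4) 0-5(w=8)}
step 3: add edge 1-5 (w=4); MST = {0-2(w=4) 0-5(w=8) 1-5(w=4)}
step 4: add edge 5-6 (w=4); MST = {0-2(w=4) 0-5(w=8) 1-5(w=4) 5-6(w=4)}
step 5: add edge 5-7 (w=7); MST = {0-2(w=4) 0-5(w=8) 1-5(w=4) 5-6(w=4) 5-7(w=7)}
step 6: add edge 3-6 (w=8); MST = {0-2(w=4) 0-5(w=8) 1-5(w=4) 3-6(w=8) 5-6(w=4) 5-7(w=7)}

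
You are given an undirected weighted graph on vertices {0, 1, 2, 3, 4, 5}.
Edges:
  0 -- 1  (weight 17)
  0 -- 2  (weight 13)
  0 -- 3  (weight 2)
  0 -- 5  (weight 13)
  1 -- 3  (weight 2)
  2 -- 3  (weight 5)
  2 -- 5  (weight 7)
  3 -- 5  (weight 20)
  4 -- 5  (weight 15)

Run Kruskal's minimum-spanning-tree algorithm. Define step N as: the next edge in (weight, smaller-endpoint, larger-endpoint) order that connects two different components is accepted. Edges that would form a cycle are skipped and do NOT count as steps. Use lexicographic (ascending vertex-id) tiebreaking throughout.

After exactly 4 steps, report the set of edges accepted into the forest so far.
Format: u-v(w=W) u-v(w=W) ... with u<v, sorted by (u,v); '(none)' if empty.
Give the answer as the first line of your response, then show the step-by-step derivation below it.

0-3(w=2) 1-3(w=2) 2-3(w=5) 2-5(w=7)

step 1: add edge 0-3 (w=2); MST = {0-3(w=2)}
step 2: add edge 1-3 (w=2); MST = {0-3(w=2) 1-3(w=2)}
step 3: add edge 2-3 (w=5); MST = {0-3(w=2) 1-3(w=2) 2-3(w=5)}
step 4: add edge 2-5 (w=7); MST = {0-3(w=2) 1-3(w=2) 2-3(w=5) 2-5(w=7)}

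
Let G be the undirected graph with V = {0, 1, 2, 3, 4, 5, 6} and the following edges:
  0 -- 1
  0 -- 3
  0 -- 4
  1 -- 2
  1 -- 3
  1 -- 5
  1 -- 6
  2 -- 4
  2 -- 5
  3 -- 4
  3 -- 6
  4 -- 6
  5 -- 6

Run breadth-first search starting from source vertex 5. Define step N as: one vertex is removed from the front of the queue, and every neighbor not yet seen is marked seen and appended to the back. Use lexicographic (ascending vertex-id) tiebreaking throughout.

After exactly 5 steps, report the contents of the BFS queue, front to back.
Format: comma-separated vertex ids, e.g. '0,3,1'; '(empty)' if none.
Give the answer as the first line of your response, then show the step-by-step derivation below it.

3,4

step 1: dequeue 5; queue=[1,2,6]; order=5
step 2: dequeue 1; queue=[2,6,0,3]; order=5,1
step 3: dequeue 2; queue=[6,0,3,4]; order=5,1,2
step 4: dequeue 6; queue=[0,3,4]; order=5,1,2,6
step 5: dequeue 0; queue=[3,4]; order=5,1,2,6,0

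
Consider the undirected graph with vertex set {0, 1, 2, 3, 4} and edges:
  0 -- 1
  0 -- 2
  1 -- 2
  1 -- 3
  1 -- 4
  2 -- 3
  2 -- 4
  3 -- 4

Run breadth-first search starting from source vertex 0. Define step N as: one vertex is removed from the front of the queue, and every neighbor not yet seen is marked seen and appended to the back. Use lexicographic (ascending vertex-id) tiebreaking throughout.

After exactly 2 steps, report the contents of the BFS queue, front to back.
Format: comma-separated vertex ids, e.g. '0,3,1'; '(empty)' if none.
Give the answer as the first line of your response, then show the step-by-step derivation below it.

2,3,4

step 1: dequeue 0; queue=[1,2]; order=0
step 2: dequeue 1; queue=[2,3,4]; order=0,1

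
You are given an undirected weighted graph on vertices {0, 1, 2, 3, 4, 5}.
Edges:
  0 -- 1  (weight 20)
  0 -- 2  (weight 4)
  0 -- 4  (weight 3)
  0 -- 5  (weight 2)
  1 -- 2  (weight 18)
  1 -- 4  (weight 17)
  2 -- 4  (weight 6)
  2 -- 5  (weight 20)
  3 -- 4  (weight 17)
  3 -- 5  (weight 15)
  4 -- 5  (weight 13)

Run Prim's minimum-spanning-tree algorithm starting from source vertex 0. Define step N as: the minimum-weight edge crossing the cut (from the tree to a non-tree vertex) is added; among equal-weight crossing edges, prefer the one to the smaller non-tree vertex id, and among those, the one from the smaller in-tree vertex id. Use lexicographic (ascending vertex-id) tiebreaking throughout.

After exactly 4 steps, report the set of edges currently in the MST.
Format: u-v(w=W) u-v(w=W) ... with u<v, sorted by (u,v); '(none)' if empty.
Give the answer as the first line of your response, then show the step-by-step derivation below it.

0-2(w=4) 0-4(w=3) 0-5(w=2) 3-5(w=15)

step 1: add edge 0-5 (w=2); MST = {0-5(w=2)}
step 2: add edge 0-4 (w=3); MST = {0-4(w=3) 0-5(w=2)}
step 3: add edge 0-2 (w=4); MST = {0-2(w=4) 0-4(w=3) 0-5(w=2)}
step 4: add edge 3-5 (w=15); MST = {0-2(w=4) 0-4(w=3) 0-5(w=2) 3-5(w=15)}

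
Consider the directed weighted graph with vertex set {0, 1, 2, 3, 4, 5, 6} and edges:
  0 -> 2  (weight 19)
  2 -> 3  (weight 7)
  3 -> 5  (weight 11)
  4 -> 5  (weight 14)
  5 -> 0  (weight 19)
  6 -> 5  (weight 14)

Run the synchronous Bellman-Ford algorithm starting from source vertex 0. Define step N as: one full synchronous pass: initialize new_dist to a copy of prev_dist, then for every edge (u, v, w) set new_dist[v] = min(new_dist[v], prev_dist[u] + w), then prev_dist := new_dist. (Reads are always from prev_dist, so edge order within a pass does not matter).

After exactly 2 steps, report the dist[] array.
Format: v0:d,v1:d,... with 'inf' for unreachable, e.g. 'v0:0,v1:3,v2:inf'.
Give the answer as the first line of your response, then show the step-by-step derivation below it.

v0:0,v1:inf,v2:19,v3:26,v4:inf,v5:inf,v6:inf

step 1: dist = v0:0,v1:inf,v2:19,v3:inf,v4:inf,v5:inf,v6:inf
step 2: dist = v0:0,v1:inf,v2:19,v3:26,v4:inf,v5:inf,v6:inf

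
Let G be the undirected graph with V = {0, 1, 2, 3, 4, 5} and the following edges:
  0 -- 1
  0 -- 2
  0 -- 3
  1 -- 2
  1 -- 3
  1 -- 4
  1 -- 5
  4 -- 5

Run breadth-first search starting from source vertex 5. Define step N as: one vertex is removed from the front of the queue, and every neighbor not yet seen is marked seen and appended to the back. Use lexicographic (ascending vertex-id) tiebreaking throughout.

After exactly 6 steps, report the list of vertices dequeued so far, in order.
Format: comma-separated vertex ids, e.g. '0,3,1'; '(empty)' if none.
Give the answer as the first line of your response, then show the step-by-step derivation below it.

5,1,4,0,2,3

step 1: dequeue 5; queue=[1,4]; order=5
step 2: dequeue 1; queue=[4,0,2,3]; order=5,1
step 3: dequeue 4; queue=[0,2,3]; order=5,1,4
step 4: dequeue 0; queue=[2,3]; order=5,1,4,0
step 5: dequeue 2; queue=[3]; order=5,1,4,0,2
step 6: dequeue 3; queue=[(empty)]; order=5,1,4,0,2,3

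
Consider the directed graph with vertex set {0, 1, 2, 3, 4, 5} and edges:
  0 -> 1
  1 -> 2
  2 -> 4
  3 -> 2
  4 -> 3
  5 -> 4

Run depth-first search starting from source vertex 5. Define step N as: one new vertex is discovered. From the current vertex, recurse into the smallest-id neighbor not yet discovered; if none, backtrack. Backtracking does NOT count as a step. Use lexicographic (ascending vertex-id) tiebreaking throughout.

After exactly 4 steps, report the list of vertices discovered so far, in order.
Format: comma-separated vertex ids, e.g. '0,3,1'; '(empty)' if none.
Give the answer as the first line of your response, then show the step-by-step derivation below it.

5,4,3,2

step 1: discover 5; path=5; order=5
step 2: discover 4; path=5>4; order=5,4
step 3: discover 3; path=5>4>3; order=5,4,3
step 4: discover 2; path=5>4>3>2; order=5,4,3,2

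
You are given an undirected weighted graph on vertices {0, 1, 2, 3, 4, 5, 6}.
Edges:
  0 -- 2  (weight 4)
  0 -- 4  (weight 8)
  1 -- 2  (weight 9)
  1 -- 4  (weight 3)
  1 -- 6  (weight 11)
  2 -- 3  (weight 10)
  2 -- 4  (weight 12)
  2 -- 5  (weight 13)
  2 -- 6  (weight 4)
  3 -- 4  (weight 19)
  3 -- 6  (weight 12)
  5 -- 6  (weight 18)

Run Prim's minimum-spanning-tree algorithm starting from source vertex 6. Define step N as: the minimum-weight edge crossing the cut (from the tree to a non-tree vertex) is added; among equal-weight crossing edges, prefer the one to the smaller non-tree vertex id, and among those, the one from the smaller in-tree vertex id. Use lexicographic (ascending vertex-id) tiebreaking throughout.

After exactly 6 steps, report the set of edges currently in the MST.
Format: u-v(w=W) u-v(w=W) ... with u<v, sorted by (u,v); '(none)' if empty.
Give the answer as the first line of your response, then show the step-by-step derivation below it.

0-2(w=4) 0-4(w=8) 1-4(w=3) 2-3(w=10) 2-5(w=13) 2-6(w=4)

step 1: add edge 2-6 (w=4); MST = {2-6(w=4)}
step 2: add edge 0-2 (w=4); MST = {0-2(w=4) 2-6(w=4)}
step 3: add edge 0-4 (w=8); MST = {0-2(w=4) 0-4(w=8) 2-6(w=4)}
step 4: add edge 1-4 (w=3); MST = {0-2(w=4) 0-4(w=8) 1-4(w=3) 2-6(w=4)}
step 5: add edge 2-3 (w=10); MST = {0-2(w=4) 0-4(w=8) 1-4(w=3) 2-3(w=10) 2-6(w=4)}
step 6: add edge 2-5 (w=13); MST = {0-2(w=4) 0-4(w=8) 1-4(w=3) 2-3(w=10) 2-5(w=13) 2-6(w=4)}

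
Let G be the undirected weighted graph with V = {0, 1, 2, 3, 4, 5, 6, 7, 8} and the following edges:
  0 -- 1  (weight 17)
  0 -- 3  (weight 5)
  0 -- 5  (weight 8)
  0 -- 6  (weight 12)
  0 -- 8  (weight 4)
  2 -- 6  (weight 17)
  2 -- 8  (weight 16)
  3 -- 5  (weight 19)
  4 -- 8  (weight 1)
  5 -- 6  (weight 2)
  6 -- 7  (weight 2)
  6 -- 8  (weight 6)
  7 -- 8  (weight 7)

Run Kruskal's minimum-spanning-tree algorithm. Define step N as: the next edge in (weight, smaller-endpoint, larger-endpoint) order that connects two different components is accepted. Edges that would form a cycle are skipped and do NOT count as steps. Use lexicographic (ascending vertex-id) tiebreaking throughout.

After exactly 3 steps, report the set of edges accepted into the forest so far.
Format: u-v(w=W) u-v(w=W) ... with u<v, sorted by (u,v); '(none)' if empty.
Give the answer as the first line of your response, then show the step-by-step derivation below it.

4-8(w=1) 5-6(w=2) 6-7(w=2)

step 1: add edge 4-8 (w=1); MST = {4-8(w=1)}
step 2: add edge 5-6 (w=2); MST = {4-8(w=1) 5-6(w=2)}
step 3: add edge 6-7 (w=2); MST = {4-8(w=1) 5-6(w=2) 6-7(w=2)}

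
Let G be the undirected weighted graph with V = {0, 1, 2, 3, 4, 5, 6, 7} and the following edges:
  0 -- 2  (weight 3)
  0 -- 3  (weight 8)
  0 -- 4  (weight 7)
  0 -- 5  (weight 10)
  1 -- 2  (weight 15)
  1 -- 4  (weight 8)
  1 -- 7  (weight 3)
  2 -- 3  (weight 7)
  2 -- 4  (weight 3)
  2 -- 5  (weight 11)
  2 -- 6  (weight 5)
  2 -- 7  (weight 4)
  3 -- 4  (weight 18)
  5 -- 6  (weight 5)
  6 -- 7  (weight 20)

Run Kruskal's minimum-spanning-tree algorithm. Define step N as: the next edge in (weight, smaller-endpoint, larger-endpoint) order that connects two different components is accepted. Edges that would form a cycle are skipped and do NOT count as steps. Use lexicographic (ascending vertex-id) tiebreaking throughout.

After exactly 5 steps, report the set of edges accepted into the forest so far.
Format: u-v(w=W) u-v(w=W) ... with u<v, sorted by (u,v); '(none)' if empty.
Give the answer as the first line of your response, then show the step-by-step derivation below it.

0-2(w=3) 1-7(w=3) 2-4(w=3) 2-6(w=5) 2-7(w=4)

step 1: add edge 0-2 (w=3); MST = {0-2(w=3)}
step 2: add edge 1-7 (w=3); MST = {0-2(w=3) 1-7(w=3)}
step 3: add edge 2-4 (w=3); MST = {0-2(w=3) 1-7(w=3) 2-4(w=3)}
step 4: add edge 2-7 (w=4); MST = {0-2(w=3) 1-7(w=3) 2-4(w=3) 2-7(w=4)}
step 5: add edge 2-6 (w=5); MST = {0-2(w=3) 1-7(w=3) 2-4(w=3) 2-6(w=5) 2-7(w=4)}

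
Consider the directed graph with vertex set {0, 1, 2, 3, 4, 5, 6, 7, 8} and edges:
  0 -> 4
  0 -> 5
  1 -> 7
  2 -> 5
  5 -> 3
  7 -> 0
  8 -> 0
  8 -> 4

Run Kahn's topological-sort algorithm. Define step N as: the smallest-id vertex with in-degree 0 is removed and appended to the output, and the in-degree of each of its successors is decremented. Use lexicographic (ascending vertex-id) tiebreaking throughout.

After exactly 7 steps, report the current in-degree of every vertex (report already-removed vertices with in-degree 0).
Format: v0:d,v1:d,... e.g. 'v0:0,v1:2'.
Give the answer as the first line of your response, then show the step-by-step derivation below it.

v0:0,v1:0,v2:0,v3:1,v4:0,v5:0,v6:0,v7:0,v8:0

step 1: output 1; order=[1]; indeg=(2,0,0,1,2,2,0,0,0)
step 2: output 2; order=[1,2]; indeg=(2,0,0,1,2,1,0,0,0)
step 3: output 6; order=[1,2,6]; indeg=(2,0,0,1,2,1,0,0,0)
step 4: output 7; order=[1,2,6,7]; indeg=(1,0,0,1,2,1,0,0,0)
step 5: output 8; order=[1,2,6,7,8]; indeg=(0,0,0,1,1,1,0,0,0)
step 6: output 0; order=[1,2,6,7,8,0]; indeg=(0,0,0,1,0,0,0,0,0)
step 7: output 4; order=[1,2,6,7,8,0,4]; indeg=(0,0,0,1,0,0,0,0,0)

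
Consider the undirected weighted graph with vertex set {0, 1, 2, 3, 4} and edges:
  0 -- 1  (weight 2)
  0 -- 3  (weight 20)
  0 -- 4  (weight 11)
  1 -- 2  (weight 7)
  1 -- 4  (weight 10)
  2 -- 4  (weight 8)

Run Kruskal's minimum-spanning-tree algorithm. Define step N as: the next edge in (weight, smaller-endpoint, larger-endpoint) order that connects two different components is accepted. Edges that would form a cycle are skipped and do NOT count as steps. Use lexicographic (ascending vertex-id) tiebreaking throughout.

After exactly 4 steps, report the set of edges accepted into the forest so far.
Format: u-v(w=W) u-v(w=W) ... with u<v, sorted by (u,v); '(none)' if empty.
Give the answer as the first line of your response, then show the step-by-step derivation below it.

0-1(w=2) 0-3(w=20) 1-2(w=7) 2-4(w=8)

step 1: add edge 0-1 (w=2); MST = {0-1(w=2)}
step 2: add edge 1-2 (w=7); MST = {0-1(w=2) 1-2(w=7)}
step 3: add edge 2-4 (w=8); MST = {0-1(w=2) 1-2(w=7) 2-4(w=8)}
step 4: add edge 0-3 (w=20); MST = {0-1(w=2) 0-3(w=20) 1-2(w=7) 2-4(w=8)}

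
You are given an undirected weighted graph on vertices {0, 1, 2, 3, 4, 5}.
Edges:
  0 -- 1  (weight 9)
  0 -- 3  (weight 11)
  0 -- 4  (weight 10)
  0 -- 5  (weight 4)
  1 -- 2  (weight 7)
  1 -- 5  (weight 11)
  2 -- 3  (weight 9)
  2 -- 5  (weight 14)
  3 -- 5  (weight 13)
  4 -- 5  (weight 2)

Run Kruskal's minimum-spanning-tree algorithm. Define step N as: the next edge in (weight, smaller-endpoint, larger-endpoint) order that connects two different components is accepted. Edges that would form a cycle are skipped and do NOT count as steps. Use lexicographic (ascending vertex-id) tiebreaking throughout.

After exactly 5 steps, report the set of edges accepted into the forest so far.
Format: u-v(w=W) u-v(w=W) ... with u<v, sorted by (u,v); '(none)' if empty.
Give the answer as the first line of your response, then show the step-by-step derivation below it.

0-1(w=9) 0-5(w=4) 1-2(w=7) 2-3(w=9) 4-5(w=2)

step 1: add edge 4-5 (w=2); MST = {4-5(w=2)}
step 2: add edge 0-5 (w=4); MST = {0-5(w=4) 4-5(w=2)}
step 3: add edge 1-2 (w=7); MST = {0-5(w=4) 1-2(w=7) 4-5(w=2)}
step 4: add edge 0-1 (w=9); MST = {0-1(w=9) 0-5(w=4) 1-2(w=7) 4-5(w=2)}
step 5: add edge 2-3 (w=9); MST = {0-1(w=9) 0-5(w=4) 1-2(w=7) 2-3(w=9) 4-5(w=2)}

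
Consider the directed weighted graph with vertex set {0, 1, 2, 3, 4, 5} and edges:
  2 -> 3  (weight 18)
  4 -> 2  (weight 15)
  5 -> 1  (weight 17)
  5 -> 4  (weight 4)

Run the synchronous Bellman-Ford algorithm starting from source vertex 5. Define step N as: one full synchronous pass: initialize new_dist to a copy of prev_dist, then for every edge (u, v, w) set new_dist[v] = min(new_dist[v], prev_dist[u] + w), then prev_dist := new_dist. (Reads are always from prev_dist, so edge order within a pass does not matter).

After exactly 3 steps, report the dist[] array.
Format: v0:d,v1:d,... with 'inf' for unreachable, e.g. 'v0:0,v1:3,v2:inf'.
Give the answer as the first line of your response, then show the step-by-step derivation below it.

v0:inf,v1:17,v2:19,v3:37,v4:4,v5:0

step 1: dist = v0:inf,v1:17,v2:inf,v3:inf,v4:4,v5:0
step 2: dist = v0:inf,v1:17,v2:19,v3:inf,v4:4,v5:0
step 3: dist = v0:inf,v1:17,v2:19,v3:37,v4:4,v5:0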